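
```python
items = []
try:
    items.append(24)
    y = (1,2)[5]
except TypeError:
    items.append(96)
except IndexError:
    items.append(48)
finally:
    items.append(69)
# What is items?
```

Step-by-step execution trace:
1. try: `items.append(24)` → items = [24].
2. `y = (1,2)[5]` raises IndexError.
3. `except TypeError` does not match IndexError; skipped.
4. `except IndexError` matches → `items.append(48)` → items = [24, 48].
5. finally always runs: `items.append(69)` → items = [24, 48, 69].
Result: [24, 48, 69]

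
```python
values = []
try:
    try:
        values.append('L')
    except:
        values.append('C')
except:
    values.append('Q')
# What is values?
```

Step-by-step execution trace:
1. Inner try: `values.append('L')` → values = ['L']. No exception raised.
2. Inner `except` is skipped.
3. Inner try completes normally; outer `except` is skipped.
Result: ['L']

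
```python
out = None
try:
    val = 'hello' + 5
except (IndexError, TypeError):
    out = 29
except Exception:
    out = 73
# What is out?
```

Step-by-step execution trace:
1. `val = 'hello' + 5` raises TypeError.
2. `except (IndexError, TypeError)` matches (TypeError is in the tuple) → out = 29.
3. `except Exception` is not reached.
Result: 29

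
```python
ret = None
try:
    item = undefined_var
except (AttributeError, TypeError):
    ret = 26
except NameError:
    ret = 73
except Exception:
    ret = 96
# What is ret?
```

Step-by-step execution trace:
1. `item = undefined_var` raises NameError.
2. `except (AttributeError, TypeError)` does not match NameError; skipped.
3. `except NameError` matches (exact type match) → ret = 73.
4. `except Exception` is not reached.
Result: 73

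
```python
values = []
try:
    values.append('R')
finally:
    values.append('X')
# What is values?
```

Step-by-step execution trace:
1. try: `values.append('R')` → values = ['R'].
2. The try body completes without raising.
3. finally always runs: `values.append('X')` → values = ['R', 'X'].
Result: ['R', 'X']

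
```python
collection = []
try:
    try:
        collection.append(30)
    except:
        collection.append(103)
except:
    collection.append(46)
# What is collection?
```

Step-by-step execution trace:
1. Inner try: `collection.append(30)` → collection = [30]. No exception raised.
2. Inner `except` is skipped.
3. Inner try completes normally; outer `except` is skipped.
Result: [30]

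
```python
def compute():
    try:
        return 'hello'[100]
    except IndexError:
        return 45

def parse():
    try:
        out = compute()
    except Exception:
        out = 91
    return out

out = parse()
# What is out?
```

Step-by-step execution trace:
1. `parse()` calls `compute()`.
2. In compute: `'hello'[100]` raises IndexError; `except IndexError` catches it → returns 45.
3. In parse: `out = compute()` → out = 45. No exception reaches parse.
4. `except Exception` is skipped; parse returns 45.
5. out = 45.
Result: 45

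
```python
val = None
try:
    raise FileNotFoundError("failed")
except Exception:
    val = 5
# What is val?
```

Step-by-step execution trace:
1. `raise FileNotFoundError(...)` raises FileNotFoundError.
2. `except Exception` matches (FileNotFoundError is a subclass of Exception) → val = 5.
Result: 5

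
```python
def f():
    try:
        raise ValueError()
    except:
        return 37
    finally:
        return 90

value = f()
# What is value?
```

Step-by-step execution trace:
1. `f()` enters try: `raise ValueError()` raises ValueError.
2. bare `except` matches → `return 37` sets pending return value 37.
3. Before returning, `finally: return 90` runs and overrides the pending return.
4. f() returns 90 → value = 90.
Result: 90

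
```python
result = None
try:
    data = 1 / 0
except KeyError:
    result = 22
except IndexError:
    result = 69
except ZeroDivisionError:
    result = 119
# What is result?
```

Step-by-step execution trace:
1. `data = 1 / 0` raises ZeroDivisionError.
2. `except KeyError` does not match ZeroDivisionError; skipped.
3. `except IndexError` does not match ZeroDivisionError; skipped.
4. `except ZeroDivisionError` matches → result = 119.
Result: 119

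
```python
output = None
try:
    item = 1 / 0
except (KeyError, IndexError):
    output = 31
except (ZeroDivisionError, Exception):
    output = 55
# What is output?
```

Step-by-step execution trace:
1. `item = 1 / 0` raises ZeroDivisionError.
2. `except (KeyError, IndexError)` does not match ZeroDivisionError; skipped.
3. `except (ZeroDivisionError, Exception)` matches (ZeroDivisionError is in the tuple) → output = 55.
Result: 55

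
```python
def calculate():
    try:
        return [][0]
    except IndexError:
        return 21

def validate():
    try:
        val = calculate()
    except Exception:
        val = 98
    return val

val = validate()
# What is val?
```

Step-by-step execution trace:
1. `validate()` calls `calculate()`.
2. In calculate: `[][0]` raises IndexError; `except IndexError` catches it → returns 21.
3. In validate: `val = calculate()` → val = 21. No exception reaches validate.
4. `except Exception` is skipped; validate returns 21.
5. val = 21.
Result: 21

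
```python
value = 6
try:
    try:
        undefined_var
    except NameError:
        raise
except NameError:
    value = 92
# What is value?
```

Step-by-step execution trace:
1. Inner try: `undefined_var` raises NameError.
2. Inner `except NameError` matches; bare `raise` re-raises the same NameError.
3. Outer `except NameError` matches → value = 92.
Result: 92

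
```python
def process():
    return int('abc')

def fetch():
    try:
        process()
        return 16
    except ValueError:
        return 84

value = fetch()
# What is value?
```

Step-by-step execution trace:
1. `fetch()` calls `process()`.
2. `process()` evaluates `int('abc')`, which raises ValueError; it propagates to the caller.
3. `return 16` is not reached.
4. `except ValueError` in fetch matches → returns 84.
5. value = 84.
Result: 84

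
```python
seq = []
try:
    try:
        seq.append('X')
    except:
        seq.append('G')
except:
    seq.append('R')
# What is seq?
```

Step-by-step execution trace:
1. Inner try: `seq.append('X')` → seq = ['X']. No exception raised.
2. Inner `except` is skipped.
3. Inner try completes normally; outer `except` is skipped.
Result: ['X']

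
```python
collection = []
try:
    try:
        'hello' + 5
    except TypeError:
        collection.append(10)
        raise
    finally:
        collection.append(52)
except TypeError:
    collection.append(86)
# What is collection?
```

Step-by-step execution trace:
1. Inner try: `'hello' + 5` raises TypeError.
2. Inner `except TypeError` matches → `collection.append(10)` → collection = [10].
3. bare `raise` re-raises TypeError.
4. Inner `finally` runs during unwinding: `collection.append(52)` → collection = [10, 52].
5. Outer `except TypeError` matches → `collection.append(86)` → collection = [10, 52, 86].
Result: [10, 52, 86]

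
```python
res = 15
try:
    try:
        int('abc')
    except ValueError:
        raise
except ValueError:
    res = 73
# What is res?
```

Step-by-step execution trace:
1. Inner try: `int('abc')` raises ValueError.
2. Inner `except ValueError` matches; bare `raise` re-raises the same ValueError.
3. Outer `except ValueError` matches → res = 73.
Result: 73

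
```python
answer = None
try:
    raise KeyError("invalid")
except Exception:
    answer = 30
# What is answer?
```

Step-by-step execution trace:
1. `raise KeyError(...)` raises KeyError.
2. `except Exception` matches (KeyError is a subclass of Exception) → answer = 30.
Result: 30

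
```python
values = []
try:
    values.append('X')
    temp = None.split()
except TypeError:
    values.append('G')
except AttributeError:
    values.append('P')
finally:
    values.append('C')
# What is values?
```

Step-by-step execution trace:
1. try: `values.append('X')` → values = ['X'].
2. `temp = None.split()` raises AttributeError.
3. `except TypeError` does not match AttributeError; skipped.
4. `except AttributeError` matches → `values.append('P')` → values = ['X', 'P'].
5. finally always runs: `values.append('C')` → values = ['X', 'P', 'C'].
Result: ['X', 'P', 'C']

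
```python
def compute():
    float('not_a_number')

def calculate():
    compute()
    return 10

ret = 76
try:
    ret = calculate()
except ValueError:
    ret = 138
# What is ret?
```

Step-by-step execution trace:
1. ret starts at 76.
2. try: `calculate()` calls `compute()`.
3. `compute()` evaluates `float('not_a_number')`, which raises ValueError; it propagates through calculate (uncaught).
4. `return 10` in calculate is not reached; the assignment to ret does not complete.
5. `except ValueError` matches → ret = 138.
Result: 138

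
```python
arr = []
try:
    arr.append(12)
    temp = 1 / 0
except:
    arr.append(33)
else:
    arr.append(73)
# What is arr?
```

Step-by-step execution trace:
1. try: `arr.append(12)` → arr = [12].
2. `temp = 1 / 0` raises ZeroDivisionError.
3. bare `except` matches → `arr.append(33)` → arr = [12, 33].
4. `else` is skipped (an exception was raised).
Result: [12, 33]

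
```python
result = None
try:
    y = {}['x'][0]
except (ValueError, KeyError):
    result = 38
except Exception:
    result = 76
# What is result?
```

Step-by-step execution trace:
1. `y = {}['x'][0]` raises KeyError.
2. `except (ValueError, KeyError)` matches (KeyError is in the tuple) → result = 38.
3. `except Exception` is not reached.
Result: 38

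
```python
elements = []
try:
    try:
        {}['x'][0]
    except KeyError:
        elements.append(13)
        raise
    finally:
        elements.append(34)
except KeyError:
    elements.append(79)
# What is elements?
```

Step-by-step execution trace:
1. Inner try: `{}['x'][0]` raises KeyError.
2. Inner `except KeyError` matches → `elements.append(13)` → elements = [13].
3. bare `raise` re-raises KeyError.
4. Inner `finally` runs during unwinding: `elements.append(34)` → elements = [13, 34].
5. Outer `except KeyError` matches → `elements.append(79)` → elements = [13, 34, 79].
Result: [13, 34, 79]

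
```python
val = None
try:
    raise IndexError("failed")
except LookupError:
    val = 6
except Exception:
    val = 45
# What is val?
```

Step-by-step execution trace:
1. `raise IndexError(...)` raises IndexError.
2. `except LookupError` matches (IndexError is a subclass of LookupError) → val = 6.
3. `except Exception` is not reached.
Result: 6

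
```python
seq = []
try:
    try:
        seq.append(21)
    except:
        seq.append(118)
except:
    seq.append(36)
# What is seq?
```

Step-by-step execution trace:
1. Inner try: `seq.append(21)` → seq = [21]. No exception raised.
2. Inner `except` is skipped.
3. Inner try completes normally; outer `except` is skipped.
Result: [21]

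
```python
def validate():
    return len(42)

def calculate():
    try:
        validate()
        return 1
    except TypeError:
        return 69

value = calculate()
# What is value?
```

Step-by-step execution trace:
1. `calculate()` calls `validate()`.
2. `validate()` evaluates `len(42)`, which raises TypeError; it propagates to the caller.
3. `return 1` is not reached.
4. `except TypeError` in calculate matches → returns 69.
5. value = 69.
Result: 69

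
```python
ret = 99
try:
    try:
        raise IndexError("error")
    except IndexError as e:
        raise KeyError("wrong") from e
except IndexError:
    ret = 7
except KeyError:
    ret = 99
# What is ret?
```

Step-by-step execution trace:
1. Inner try raises IndexError; inner `except IndexError as e` catches it.
2. `raise KeyError(...) from e` raises KeyError (IndexError is attached as __cause__, but only KeyError is active).
3. Outer `except IndexError` does not match KeyError; skipped.
4. Outer `except KeyError` matches → ret = 99.
Result: 99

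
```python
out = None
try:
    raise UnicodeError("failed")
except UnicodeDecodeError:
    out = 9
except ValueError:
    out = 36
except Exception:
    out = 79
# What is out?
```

Step-by-step execution trace:
1. `raise UnicodeError(...)` raises UnicodeError.
2. `except UnicodeDecodeError` does not match (UnicodeError is not a subclass of UnicodeDecodeError); skipped.
3. `except ValueError` matches (UnicodeError is a subclass of ValueError) → out = 36.
4. `except Exception` is not reached.
Result: 36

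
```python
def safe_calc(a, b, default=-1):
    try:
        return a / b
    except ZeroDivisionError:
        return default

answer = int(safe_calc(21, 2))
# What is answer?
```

Step-by-step execution trace:
1. `safe_calc(21, 2)` enters try: `return 21 / 2` → returns 10.5. No exception raised.
2. `except ZeroDivisionError` is skipped.
3. `int(10.5)` → 10 → answer = 10.
Result: 10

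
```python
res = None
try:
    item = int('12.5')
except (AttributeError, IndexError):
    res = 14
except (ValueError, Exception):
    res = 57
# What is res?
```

Step-by-step execution trace:
1. `item = int('12.5')` raises ValueError.
2. `except (AttributeError, IndexError)` does not match ValueError; skipped.
3. `except (ValueError, Exception)` matches (ValueError is in the tuple) → res = 57.
Result: 57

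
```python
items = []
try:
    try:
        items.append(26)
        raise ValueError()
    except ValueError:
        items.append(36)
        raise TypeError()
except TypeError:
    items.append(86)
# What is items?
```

Step-by-step execution trace:
1. Inner try: `items.append(26)` → items = [26].
2. `raise ValueError()` raises ValueError.
3. Inner `except ValueError` matches → `items.append(36)` → items = [26, 36].
4. `raise TypeError()` raises TypeError; propagates to outer try.
5. Outer `except TypeError` matches → `items.append(86)` → items = [26, 36, 86].
Result: [26, 36, 86]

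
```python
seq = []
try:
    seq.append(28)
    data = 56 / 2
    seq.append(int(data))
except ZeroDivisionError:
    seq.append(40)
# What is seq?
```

Step-by-step execution trace:
1. try: `seq.append(28)` → seq = [28].
2. `data = 56 / 2` → data = 28.0. No exception raised.
3. `seq.append(int(data))` → seq = [28, 28].
4. `except ZeroDivisionError` is skipped (no exception was raised).
Result: [28, 28]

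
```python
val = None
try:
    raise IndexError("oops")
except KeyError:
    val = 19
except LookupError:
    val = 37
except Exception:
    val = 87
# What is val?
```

Step-by-step execution trace:
1. `raise IndexError(...)` raises IndexError.
2. `except KeyError` does not match (IndexError is not a subclass of KeyError); skipped.
3. `except LookupError` matches (IndexError is a subclass of LookupError) → val = 37.
4. `except Exception` is not reached.
Result: 37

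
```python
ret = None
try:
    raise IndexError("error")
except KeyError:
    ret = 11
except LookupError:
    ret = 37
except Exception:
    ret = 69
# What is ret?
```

Step-by-step execution trace:
1. `raise IndexError(...)` raises IndexError.
2. `except KeyError` does not match (IndexError is not a subclass of KeyError); skipped.
3. `except LookupError` matches (IndexError is a subclass of LookupError) → ret = 37.
4. `except Exception` is not reached.
Result: 37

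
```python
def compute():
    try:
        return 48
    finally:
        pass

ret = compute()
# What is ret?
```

Step-by-step execution trace:
1. `compute()` enters try: `return 48` sets pending return value 48.
2. Before returning, `finally: pass` runs (no effect).
3. compute() returns 48 → ret = 48.
Result: 48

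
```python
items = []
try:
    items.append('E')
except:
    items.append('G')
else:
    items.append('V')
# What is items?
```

Step-by-step execution trace:
1. try: `items.append('E')` → items = ['E']. No exception raised.
2. `except` is skipped.
3. `else` runs (try completed without exception): `items.append('V')` → items = ['E', 'V'].
Result: ['E', 'V']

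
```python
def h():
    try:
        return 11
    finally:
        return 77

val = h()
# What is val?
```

Step-by-step execution trace:
1. `h()` enters try: `return 11` sets pending return value 11.
2. Before returning, `finally: return 77` runs and overrides the pending return.
3. h() returns 77 → val = 77.
Result: 77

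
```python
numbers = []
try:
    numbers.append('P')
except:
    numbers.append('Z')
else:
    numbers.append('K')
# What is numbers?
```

Step-by-step execution trace:
1. try: `numbers.append('P')` → numbers = ['P']. No exception raised.
2. `except` is skipped.
3. `else` runs (try completed without exception): `numbers.append('K')` → numbers = ['P', 'K'].
Result: ['P', 'K']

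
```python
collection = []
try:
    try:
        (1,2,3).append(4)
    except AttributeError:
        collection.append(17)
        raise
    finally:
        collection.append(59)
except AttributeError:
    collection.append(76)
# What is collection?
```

Step-by-step execution trace:
1. Inner try: `(1,2,3).append(4)` raises AttributeError.
2. Inner `except AttributeError` matches → `collection.append(17)` → collection = [17].
3. bare `raise` re-raises AttributeError.
4. Inner `finally` runs during unwinding: `collection.append(59)` → collection = [17, 59].
5. Outer `except AttributeError` matches → `collection.append(76)` → collection = [17, 59, 76].
Result: [17, 59, 76]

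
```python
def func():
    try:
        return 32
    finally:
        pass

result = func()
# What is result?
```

Step-by-step execution trace:
1. `func()` enters try: `return 32` sets pending return value 32.
2. Before returning, `finally: pass` runs (no effect).
3. func() returns 32 → result = 32.
Result: 32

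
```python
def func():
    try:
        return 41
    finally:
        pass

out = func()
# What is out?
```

Step-by-step execution trace:
1. `func()` enters try: `return 41` sets pending return value 41.
2. Before returning, `finally: pass` runs (no effect).
3. func() returns 41 → out = 41.
Result: 41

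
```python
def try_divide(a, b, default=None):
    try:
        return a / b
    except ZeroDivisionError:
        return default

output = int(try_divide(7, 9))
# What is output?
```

Step-by-step execution trace:
1. `try_divide(7, 9)` enters try: `return 7 / 9` → returns 0.7777777777777778. No exception raised.
2. `except ZeroDivisionError` is skipped.
3. `int(0.7777777777777778)` → 0 → output = 0.
Result: 0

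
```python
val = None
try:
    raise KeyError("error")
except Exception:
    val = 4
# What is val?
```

Step-by-step execution trace:
1. `raise KeyError(...)` raises KeyError.
2. `except Exception` matches (KeyError is a subclass of Exception) → val = 4.
Result: 4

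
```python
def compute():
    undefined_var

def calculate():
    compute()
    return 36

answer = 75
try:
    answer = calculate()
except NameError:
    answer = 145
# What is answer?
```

Step-by-step execution trace:
1. answer starts at 75.
2. try: `calculate()` calls `compute()`.
3. `compute()` evaluates `undefined_var`, which raises NameError; it propagates through calculate (uncaught).
4. `return 36` in calculate is not reached; the assignment to answer does not complete.
5. `except NameError` matches → answer = 145.
Result: 145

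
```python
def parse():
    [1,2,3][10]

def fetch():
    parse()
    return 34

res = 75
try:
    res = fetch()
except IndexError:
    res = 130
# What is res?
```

Step-by-step execution trace:
1. res starts at 75.
2. try: `fetch()` calls `parse()`.
3. `parse()` evaluates `[1,2,3][10]`, which raises IndexError; it propagates through fetch (uncaught).
4. `return 34` in fetch is not reached; the assignment to res does not complete.
5. `except IndexError` matches → res = 130.
Result: 130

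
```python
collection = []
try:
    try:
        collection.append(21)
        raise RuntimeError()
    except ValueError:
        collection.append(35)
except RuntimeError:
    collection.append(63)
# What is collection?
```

Step-by-step execution trace:
1. Inner try: `collection.append(21)` → collection = [21].
2. `raise RuntimeError()` raises RuntimeError.
3. Inner `except ValueError` does not match RuntimeError; exception propagates to outer try.
4. Outer `except RuntimeError` matches → `collection.append(63)` → collection = [21, 63].
Result: [21, 63]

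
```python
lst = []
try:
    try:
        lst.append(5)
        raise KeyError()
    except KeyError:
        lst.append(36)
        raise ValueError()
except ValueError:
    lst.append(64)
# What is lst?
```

Step-by-step execution trace:
1. Inner try: `lst.append(5)` → lst = [5].
2. `raise KeyError()` raises KeyError.
3. Inner `except KeyError` matches → `lst.append(36)` → lst = [5, 36].
4. `raise ValueError()` raises ValueError; propagates to outer try.
5. Outer `except ValueError` matches → `lst.append(64)` → lst = [5, 36, 64].
Result: [5, 36, 64]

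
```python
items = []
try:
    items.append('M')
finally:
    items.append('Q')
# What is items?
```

Step-by-step execution trace:
1. try: `items.append('M')` → items = ['M'].
2. The try body completes without raising.
3. finally always runs: `items.append('Q')` → items = ['M', 'Q'].
Result: ['M', 'Q']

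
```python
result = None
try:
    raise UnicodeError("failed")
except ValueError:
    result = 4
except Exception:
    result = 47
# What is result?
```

Step-by-step execution trace:
1. `raise UnicodeError(...)` raises UnicodeError.
2. `except ValueError` matches (UnicodeError is a subclass of ValueError) → result = 4.
3. `except Exception` is not reached.
Result: 4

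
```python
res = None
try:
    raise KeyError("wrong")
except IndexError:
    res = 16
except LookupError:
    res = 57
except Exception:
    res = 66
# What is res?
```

Step-by-step execution trace:
1. `raise KeyError(...)` raises KeyError.
2. `except IndexError` does not match (KeyError is not a subclass of IndexError); skipped.
3. `except LookupError` matches (KeyError is a subclass of LookupError) → res = 57.
4. `except Exception` is not reached.
Result: 57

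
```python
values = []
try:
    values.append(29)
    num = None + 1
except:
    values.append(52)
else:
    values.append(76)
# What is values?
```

Step-by-step execution trace:
1. try: `values.append(29)` → values = [29].
2. `num = None + 1` raises TypeError.
3. bare `except` matches → `values.append(52)` → values = [29, 52].
4. `else` is skipped (an exception was raised).
Result: [29, 52]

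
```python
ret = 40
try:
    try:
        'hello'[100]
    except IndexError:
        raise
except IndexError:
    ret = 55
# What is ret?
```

Step-by-step execution trace:
1. Inner try: `'hello'[100]` raises IndexError.
2. Inner `except IndexError` matches; bare `raise` re-raises the same IndexError.
3. Outer `except IndexError` matches → ret = 55.
Result: 55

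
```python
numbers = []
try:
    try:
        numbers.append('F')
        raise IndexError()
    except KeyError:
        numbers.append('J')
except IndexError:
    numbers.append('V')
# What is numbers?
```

Step-by-step execution trace:
1. Inner try: `numbers.append('F')` → numbers = ['F'].
2. `raise IndexError()` raises IndexError.
3. Inner `except KeyError` does not match IndexError; exception propagates to outer try.
4. Outer `except IndexError` matches → `numbers.append('V')` → numbers = ['F', 'V'].
Result: ['F', 'V']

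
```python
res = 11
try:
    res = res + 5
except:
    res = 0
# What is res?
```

Step-by-step execution trace:
1. res starts at 11.
2. try: `res = res + 5` → res = 16. No exception raised.
3. `except` is skipped.
Result: 16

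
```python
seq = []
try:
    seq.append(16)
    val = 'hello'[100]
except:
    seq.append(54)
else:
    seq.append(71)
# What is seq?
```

Step-by-step execution trace:
1. try: `seq.append(16)` → seq = [16].
2. `val = 'hello'[100]` raises IndexError.
3. bare `except` matches → `seq.append(54)` → seq = [16, 54].
4. `else` is skipped (an exception was raised).
Result: [16, 54]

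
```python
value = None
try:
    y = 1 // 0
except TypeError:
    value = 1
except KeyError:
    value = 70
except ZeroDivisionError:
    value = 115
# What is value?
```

Step-by-step execution trace:
1. `y = 1 // 0` raises ZeroDivisionError.
2. `except TypeError` does not match ZeroDivisionError; skipped.
3. `except KeyError` does not match ZeroDivisionError; skipped.
4. `except ZeroDivisionError` matches → value = 115.
Result: 115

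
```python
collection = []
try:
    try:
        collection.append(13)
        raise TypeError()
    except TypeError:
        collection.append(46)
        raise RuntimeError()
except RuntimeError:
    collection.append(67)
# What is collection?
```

Step-by-step execution trace:
1. Inner try: `collection.append(13)` → collection = [13].
2. `raise TypeError()` raises TypeError.
3. Inner `except TypeError` matches → `collection.append(46)` → collection = [13, 46].
4. `raise RuntimeError()` raises RuntimeError; propagates to outer try.
5. Outer `except RuntimeError` matches → `collection.append(67)` → collection = [13, 46, 67].
Result: [13, 46, 67]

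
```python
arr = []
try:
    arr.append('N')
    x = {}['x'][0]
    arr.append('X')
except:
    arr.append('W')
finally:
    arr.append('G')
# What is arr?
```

Step-by-step execution trace:
1. try: `arr.append('N')` → arr = ['N'].
2. `x = {}['x'][0]` raises KeyError; `arr.append('X')` is not reached.
3. bare `except` matches → `arr.append('W')` → arr = ['N', 'W'].
4. finally always runs: `arr.append('G')` → arr = ['N', 'W', 'G'].
Result: ['N', 'W', 'G']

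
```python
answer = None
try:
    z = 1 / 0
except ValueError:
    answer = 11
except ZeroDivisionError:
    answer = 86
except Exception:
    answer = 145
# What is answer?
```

Step-by-step execution trace:
1. `z = 1 / 0` raises ZeroDivisionError.
2. `except ValueError` does not match ZeroDivisionError; skipped.
3. `except ZeroDivisionError` matches → answer = 86.
4. Remaining except clauses are skipped.
Result: 86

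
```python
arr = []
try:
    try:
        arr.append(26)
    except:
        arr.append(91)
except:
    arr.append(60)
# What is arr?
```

Step-by-step execution trace:
1. Inner try: `arr.append(26)` → arr = [26]. No exception raised.
2. Inner `except` is skipped.
3. Inner try completes normally; outer `except` is skipped.
Result: [26]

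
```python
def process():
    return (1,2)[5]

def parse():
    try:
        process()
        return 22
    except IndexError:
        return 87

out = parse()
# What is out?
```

Step-by-step execution trace:
1. `parse()` calls `process()`.
2. `process()` evaluates `(1,2)[5]`, which raises IndexError; it propagates to the caller.
3. `return 22` is not reached.
4. `except IndexError` in parse matches → returns 87.
5. out = 87.
Result: 87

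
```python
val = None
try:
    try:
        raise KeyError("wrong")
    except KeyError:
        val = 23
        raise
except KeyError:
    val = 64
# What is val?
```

Step-by-step execution trace:
1. Inner try: `raise KeyError("wrong")` raises KeyError.
2. Inner `except KeyError` matches → val = 23.
3. bare `raise` re-raises the same KeyError.
4. Outer `except KeyError` matches → val = 64.
Result: 64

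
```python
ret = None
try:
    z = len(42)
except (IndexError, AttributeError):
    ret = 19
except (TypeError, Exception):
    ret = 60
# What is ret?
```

Step-by-step execution trace:
1. `z = len(42)` raises TypeError.
2. `except (IndexError, AttributeError)` does not match TypeError; skipped.
3. `except (TypeError, Exception)` matches (TypeError is in the tuple) → ret = 60.
Result: 60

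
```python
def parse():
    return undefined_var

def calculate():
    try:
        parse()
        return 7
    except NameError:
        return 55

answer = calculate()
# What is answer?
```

Step-by-step execution trace:
1. `calculate()` calls `parse()`.
2. `parse()` evaluates `undefined_var`, which raises NameError; it propagates to the caller.
3. `return 7` is not reached.
4. `except NameError` in calculate matches → returns 55.
5. answer = 55.
Result: 55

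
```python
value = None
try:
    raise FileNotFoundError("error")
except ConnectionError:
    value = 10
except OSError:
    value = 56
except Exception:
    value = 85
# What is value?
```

Step-by-step execution trace:
1. `raise FileNotFoundError(...)` raises FileNotFoundError.
2. `except ConnectionError` does not match (FileNotFoundError is not a subclass of ConnectionError); skipped.
3. `except OSError` matches (FileNotFoundError is a subclass of OSError) → value = 56.
4. `except Exception` is not reached.
Result: 56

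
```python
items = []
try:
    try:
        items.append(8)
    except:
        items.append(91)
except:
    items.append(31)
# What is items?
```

Step-by-step execution trace:
1. Inner try: `items.append(8)` → items = [8]. No exception raised.
2. Inner `except` is skipped.
3. Inner try completes normally; outer `except` is skipped.
Result: [8]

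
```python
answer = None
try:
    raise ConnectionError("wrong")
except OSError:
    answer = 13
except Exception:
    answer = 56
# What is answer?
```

Step-by-step execution trace:
1. `raise ConnectionError(...)` raises ConnectionError.
2. `except OSError` matches (ConnectionError is a subclass of OSError) → answer = 13.
3. `except Exception` is not reached.
Result: 13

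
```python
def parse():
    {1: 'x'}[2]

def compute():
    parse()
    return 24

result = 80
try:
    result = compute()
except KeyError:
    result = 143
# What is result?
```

Step-by-step execution trace:
1. result starts at 80.
2. try: `compute()` calls `parse()`.
3. `parse()` evaluates `{1: 'x'}[2]`, which raises KeyError; it propagates through compute (uncaught).
4. `return 24` in compute is not reached; the assignment to result does not complete.
5. `except KeyError` matches → result = 143.
Result: 143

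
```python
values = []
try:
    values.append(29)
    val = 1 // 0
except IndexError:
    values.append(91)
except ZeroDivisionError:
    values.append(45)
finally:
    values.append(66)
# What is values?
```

Step-by-step execution trace:
1. try: `values.append(29)` → values = [29].
2. `val = 1 // 0` raises ZeroDivisionError.
3. `except IndexError` does not match ZeroDivisionError; skipped.
4. `except ZeroDivisionError` matches → `values.append(45)` → values = [29, 45].
5. finally always runs: `values.append(66)` → values = [29, 45, 66].
Result: [29, 45, 66]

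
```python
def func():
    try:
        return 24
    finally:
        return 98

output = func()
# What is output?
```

Step-by-step execution trace:
1. `func()` enters try: `return 24` sets pending return value 24.
2. Before returning, `finally: return 98` runs and overrides the pending return.
3. func() returns 98 → output = 98.
Result: 98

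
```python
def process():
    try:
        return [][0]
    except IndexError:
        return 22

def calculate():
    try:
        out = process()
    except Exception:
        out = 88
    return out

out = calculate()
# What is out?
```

Step-by-step execution trace:
1. `calculate()` calls `process()`.
2. In process: `[][0]` raises IndexError; `except IndexError` catches it → returns 22.
3. In calculate: `out = process()` → out = 22. No exception reaches calculate.
4. `except Exception` is skipped; calculate returns 22.
5. out = 22.
Result: 22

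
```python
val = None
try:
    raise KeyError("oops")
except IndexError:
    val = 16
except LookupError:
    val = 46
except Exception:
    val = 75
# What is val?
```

Step-by-step execution trace:
1. `raise KeyError(...)` raises KeyError.
2. `except IndexError` does not match (KeyError is not a subclass of IndexError); skipped.
3. `except LookupError` matches (KeyError is a subclass of LookupError) → val = 46.
4. `except Exception` is not reached.
Result: 46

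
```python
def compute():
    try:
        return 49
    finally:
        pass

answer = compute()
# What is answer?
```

Step-by-step execution trace:
1. `compute()` enters try: `return 49` sets pending return value 49.
2. Before returning, `finally: pass` runs (no effect).
3. compute() returns 49 → answer = 49.
Result: 49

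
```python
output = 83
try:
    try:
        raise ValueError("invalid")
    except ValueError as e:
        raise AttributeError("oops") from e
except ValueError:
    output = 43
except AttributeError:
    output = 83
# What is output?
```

Step-by-step execution trace:
1. Inner try raises ValueError; inner `except ValueError as e` catches it.
2. `raise AttributeError(...) from e` raises AttributeError (ValueError is attached as __cause__, but only AttributeError is active).
3. Outer `except ValueError` does not match AttributeError; skipped.
4. Outer `except AttributeError` matches → output = 83.
Result: 83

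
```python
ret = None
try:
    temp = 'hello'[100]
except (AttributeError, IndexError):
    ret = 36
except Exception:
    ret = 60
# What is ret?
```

Step-by-step execution trace:
1. `temp = 'hello'[100]` raises IndexError.
2. `except (AttributeError, IndexError)` matches (IndexError is in the tuple) → ret = 36.
3. `except Exception` is not reached.
Result: 36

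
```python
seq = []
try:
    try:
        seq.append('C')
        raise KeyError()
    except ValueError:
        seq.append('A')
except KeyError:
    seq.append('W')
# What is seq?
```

Step-by-step execution trace:
1. Inner try: `seq.append('C')` → seq = ['C'].
2. `raise KeyError()` raises KeyError.
3. Inner `except ValueError` does not match KeyError; exception propagates to outer try.
4. Outer `except KeyError` matches → `seq.append('W')` → seq = ['C', 'W'].
Result: ['C', 'W']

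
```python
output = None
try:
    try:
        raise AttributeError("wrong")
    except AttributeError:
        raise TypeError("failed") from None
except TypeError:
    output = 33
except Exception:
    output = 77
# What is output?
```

Step-by-step execution trace:
1. Inner try raises AttributeError; inner `except AttributeError` catches it.
2. `raise TypeError(...) from None` raises TypeError (from None suppresses __context__, but the active exception is still TypeError).
3. Outer `except TypeError` matches → output = 33.
4. `except Exception` is not reached.
Result: 33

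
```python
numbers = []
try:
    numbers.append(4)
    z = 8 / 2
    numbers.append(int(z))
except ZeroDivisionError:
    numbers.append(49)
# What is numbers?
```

Step-by-step execution trace:
1. try: `numbers.append(4)` → numbers = [4].
2. `z = 8 / 2` → z = 4.0. No exception raised.
3. `numbers.append(int(z))` → numbers = [4, 4].
4. `except ZeroDivisionError` is skipped (no exception was raised).
Result: [4, 4]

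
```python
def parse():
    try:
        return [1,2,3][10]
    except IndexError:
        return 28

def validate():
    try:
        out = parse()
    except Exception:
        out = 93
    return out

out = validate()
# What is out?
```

Step-by-step execution trace:
1. `validate()` calls `parse()`.
2. In parse: `[1,2,3][10]` raises IndexError; `except IndexError` catches it → returns 28.
3. In validate: `out = parse()` → out = 28. No exception reaches validate.
4. `except Exception` is skipped; validate returns 28.
5. out = 28.
Result: 28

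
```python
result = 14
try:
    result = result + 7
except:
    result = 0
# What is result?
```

Step-by-step execution trace:
1. result starts at 14.
2. try: `result = result + 7` → result = 21. No exception raised.
3. `except` is skipped.
Result: 21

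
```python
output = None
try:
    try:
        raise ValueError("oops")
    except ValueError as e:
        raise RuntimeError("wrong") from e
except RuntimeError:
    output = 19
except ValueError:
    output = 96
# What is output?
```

Step-by-step execution trace:
1. Inner try raises ValueError; inner `except ValueError as e` catches it.
2. `raise RuntimeError(...) from e` raises RuntimeError (ValueError is attached as __cause__, but only RuntimeError is active).
3. Outer `except RuntimeError` matches → output = 19.
4. `except ValueError` is not reached.
Result: 19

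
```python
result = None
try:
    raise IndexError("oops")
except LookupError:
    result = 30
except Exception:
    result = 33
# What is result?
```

Step-by-step execution trace:
1. `raise IndexError(...)` raises IndexError.
2. `except LookupError` matches (IndexError is a subclass of LookupError) → result = 30.
3. `except Exception` is not reached.
Result: 30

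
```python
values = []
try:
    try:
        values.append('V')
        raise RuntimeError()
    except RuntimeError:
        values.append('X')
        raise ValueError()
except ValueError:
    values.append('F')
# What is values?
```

Step-by-step execution trace:
1. Inner try: `values.append('V')` → values = ['V'].
2. `raise RuntimeError()` raises RuntimeError.
3. Inner `except RuntimeError` matches → `values.append('X')` → values = ['V', 'X'].
4. `raise ValueError()` raises ValueError; propagates to outer try.
5. Outer `except ValueError` matches → `values.append('F')` → values = ['V', 'X', 'F'].
Result: ['V', 'X', 'F']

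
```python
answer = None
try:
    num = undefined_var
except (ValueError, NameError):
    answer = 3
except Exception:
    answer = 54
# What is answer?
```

Step-by-step execution trace:
1. `num = undefined_var` raises NameError.
2. `except (ValueError, NameError)` matches (NameError is in the tuple) → answer = 3.
3. `except Exception` is not reached.
Result: 3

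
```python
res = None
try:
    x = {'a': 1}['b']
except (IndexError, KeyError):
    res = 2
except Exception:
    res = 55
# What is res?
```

Step-by-step execution trace:
1. `x = {'a': 1}['b']` raises KeyError.
2. `except (IndexError, KeyError)` matches (KeyError is in the tuple) → res = 2.
3. `except Exception` is not reached.
Result: 2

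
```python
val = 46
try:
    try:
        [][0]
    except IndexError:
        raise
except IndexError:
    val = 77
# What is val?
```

Step-by-step execution trace:
1. Inner try: `[][0]` raises IndexError.
2. Inner `except IndexError` matches; bare `raise` re-raises the same IndexError.
3. Outer `except IndexError` matches → val = 77.
Result: 77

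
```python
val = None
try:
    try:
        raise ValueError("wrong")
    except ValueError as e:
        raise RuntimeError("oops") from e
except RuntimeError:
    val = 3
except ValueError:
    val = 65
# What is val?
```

Step-by-step execution trace:
1. Inner try raises ValueError; inner `except ValueError as e` catches it.
2. `raise RuntimeError(...) from e` raises RuntimeError (ValueError is attached as __cause__, but only RuntimeError is active).
3. Outer `except RuntimeError` matches → val = 3.
4. `except ValueError` is not reached.
Result: 3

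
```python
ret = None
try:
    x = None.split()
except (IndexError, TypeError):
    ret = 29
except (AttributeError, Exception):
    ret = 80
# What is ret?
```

Step-by-step execution trace:
1. `x = None.split()` raises AttributeError.
2. `except (IndexError, TypeError)` does not match AttributeError; skipped.
3. `except (AttributeError, Exception)` matches (AttributeError is in the tuple) → ret = 80.
Result: 80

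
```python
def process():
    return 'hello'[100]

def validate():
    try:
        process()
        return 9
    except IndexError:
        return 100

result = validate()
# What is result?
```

Step-by-step execution trace:
1. `validate()` calls `process()`.
2. `process()` evaluates `'hello'[100]`, which raises IndexError; it propagates to the caller.
3. `return 9` is not reached.
4. `except IndexError` in validate matches → returns 100.
5. result = 100.
Result: 100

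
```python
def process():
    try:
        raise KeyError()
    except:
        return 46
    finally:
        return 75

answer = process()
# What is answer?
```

Step-by-step execution trace:
1. `process()` enters try: `raise KeyError()` raises KeyError.
2. bare `except` matches → `return 46` sets pending return value 46.
3. Before returning, `finally: return 75` runs and overrides the pending return.
4. process() returns 75 → answer = 75.
Result: 75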